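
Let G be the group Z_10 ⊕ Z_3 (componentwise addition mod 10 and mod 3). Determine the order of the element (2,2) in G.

15

The order of (2,2) in Z_10 × Z_3 is lcm(ord(2) in Z_10, ord(2) in Z_3).
ord(2) = 5 and ord(2) = 3, so |⟨(2,2)⟩| = lcm(5, 3) = 15.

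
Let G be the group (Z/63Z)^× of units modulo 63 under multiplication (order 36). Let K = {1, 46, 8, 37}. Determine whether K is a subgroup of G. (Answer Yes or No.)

Closure fails: 37 · 8 = 44 ∉ K. So K is not a subgroup.

No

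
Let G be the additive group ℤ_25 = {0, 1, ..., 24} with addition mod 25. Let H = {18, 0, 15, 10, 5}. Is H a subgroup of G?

18 ∈ H but its inverse 7 ∉ H, so H is not a subgroup.

No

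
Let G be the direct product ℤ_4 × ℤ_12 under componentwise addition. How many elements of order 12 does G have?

An element (a,b) has order lcm(ord(a), ord(b)); count pairs with lcm equal to 12.
Enumerating gives 24 such elements.

24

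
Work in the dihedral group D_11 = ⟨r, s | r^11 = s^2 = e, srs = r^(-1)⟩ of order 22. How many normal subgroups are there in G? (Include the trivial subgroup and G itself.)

G has 14 subgroups. Checking conjugation-invariance by order — order 1: 1/1 normal; order 2: 0/11 normal; order 11: 1/1 normal; order 22: 1/1 normal.
Total normal subgroups: 3.

3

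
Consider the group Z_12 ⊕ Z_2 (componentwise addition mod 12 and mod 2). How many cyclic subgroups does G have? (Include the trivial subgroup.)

12

A cyclic subgroup of order d is generated by each of its φ(d) elements of order d, so the cyclic subgroups of order d number (#elements of order d)/φ(d).
Cyclic subgroups by order — order 1: 1; order 2: 3; order 3: 1; order 4: 2; order 6: 3; order 12: 2.
Total: 12.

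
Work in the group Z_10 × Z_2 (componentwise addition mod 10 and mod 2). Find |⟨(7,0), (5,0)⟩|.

|⟨(7,0)⟩| = 10 and |⟨(5,0)⟩| = 2, so |H| is a multiple of lcm(10, 2) = 10 and divides |G| = 20.
Closing under the operation: H = {(0,0), (1,0), (2,0), (3,0), (4,0), (5,0), (6,0), (7,0), (8,0), (9,0)}, so |H| = 10.

10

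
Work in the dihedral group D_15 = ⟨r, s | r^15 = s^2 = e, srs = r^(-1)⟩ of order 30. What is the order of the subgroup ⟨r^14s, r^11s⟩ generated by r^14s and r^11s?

|⟨r^14s⟩| = 2 and |⟨r^11s⟩| = 2, so |H| is a multiple of lcm(2, 2) = 2 and divides |G| = 30.
Closing under the operation: H = {e, r^3, r^6, r^9, r^12, r^2s, r^5s, r^8s, r^11s, r^14s}, so |H| = 10.

10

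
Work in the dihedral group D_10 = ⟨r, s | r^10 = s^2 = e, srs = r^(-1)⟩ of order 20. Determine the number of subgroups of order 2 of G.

|G| = 20 and 2 | 20, so subgroups of order 2 are possible by Lagrange.
The subgroups of order 2 are: {e, r^2s}; {e, r^3s}; {e, r^4s}; {e, r^5}; … (11 in all).
So G has 11 subgroups of order 2.

11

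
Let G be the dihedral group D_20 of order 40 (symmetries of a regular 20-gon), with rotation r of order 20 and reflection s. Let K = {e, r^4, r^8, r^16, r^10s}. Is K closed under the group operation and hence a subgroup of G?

No

r^8 ∈ K but its inverse r^12 ∉ K, so K is not a subgroup.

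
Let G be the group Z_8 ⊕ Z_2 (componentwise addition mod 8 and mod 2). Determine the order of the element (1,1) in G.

8

The order of (1,1) in Z_8 × Z_2 is lcm(ord(1) in Z_8, ord(1) in Z_2).
ord(1) = 8 and ord(1) = 2, so |⟨(1,1)⟩| = lcm(8, 2) = 8.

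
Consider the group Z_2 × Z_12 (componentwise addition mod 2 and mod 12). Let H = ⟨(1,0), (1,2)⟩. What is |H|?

|⟨(1,0)⟩| = 2 and |⟨(1,2)⟩| = 6, so |H| is a multiple of lcm(2, 6) = 6 and divides |G| = 24.
Closing under the operation: H = {(0,0), (0,2), (0,4), (0,6), (0,8), (0,10), (1,0), (1,2), (1,4), (1,6), (1,8), (1,10)}, so |H| = 12.

12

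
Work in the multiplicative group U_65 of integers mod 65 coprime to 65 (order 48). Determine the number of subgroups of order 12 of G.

|G| = 48 and 12 | 48, so subgroups of order 12 are possible by Lagrange.
The subgroups of order 12 are: {1, 6, 11, 16, 21, 31, 36, 41, 46, 51, 56, 61}; {1, 9, 12, 14, 16, 17, 23, 29, 38, 43, 61, 62}; {1, 3, 9, 14, 16, 22, 27, 29, 42, 48, 53, 61}; {1, 4, 9, 14, 16, 29, 36, 49, 51, 56, 61, 64}; … (7 in all).
So G has 7 subgroups of order 12.

7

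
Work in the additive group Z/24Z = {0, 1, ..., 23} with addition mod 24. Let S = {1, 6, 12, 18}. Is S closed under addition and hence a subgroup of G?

No

The identity 0 ∉ S, so S is not a subgroup.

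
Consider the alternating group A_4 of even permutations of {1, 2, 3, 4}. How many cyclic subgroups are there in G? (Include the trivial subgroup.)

8

A cyclic subgroup of order d is generated by each of its φ(d) elements of order d, so the cyclic subgroups of order d number (#elements of order d)/φ(d).
Cyclic subgroups by order — order 1: 1; order 2: 3; order 3: 4.
Total: 8.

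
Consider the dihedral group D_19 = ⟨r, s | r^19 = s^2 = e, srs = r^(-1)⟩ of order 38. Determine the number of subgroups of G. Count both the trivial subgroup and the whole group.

|G| = 38, so by Lagrange every subgroup order divides 38. Divisors: 1, 2, 19, 38.
Subgroups by order — order 1: 1; order 2: 19; order 19: 1; order 38: 1.
Total: 1 + 19 + 1 + 1 = 22.

22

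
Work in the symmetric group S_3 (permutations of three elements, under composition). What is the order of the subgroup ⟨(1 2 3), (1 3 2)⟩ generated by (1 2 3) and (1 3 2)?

|⟨(1 2 3)⟩| = 3 and |⟨(1 3 2)⟩| = 3, so |H| is a multiple of lcm(3, 3) = 3 and divides |G| = 6.
Closing under the operation: H = {e, (1 2 3), (1 3 2)}, so |H| = 3.

3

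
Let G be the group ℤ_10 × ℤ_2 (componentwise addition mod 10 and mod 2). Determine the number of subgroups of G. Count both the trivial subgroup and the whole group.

10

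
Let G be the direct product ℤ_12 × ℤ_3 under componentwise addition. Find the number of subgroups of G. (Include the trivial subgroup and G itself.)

18

|G| = 36, so by Lagrange every subgroup order divides 36. Divisors: 1, 2, 3, 4, 6, 9, 12, 18, 36.
Subgroups by order — order 1: 1; order 2: 1; order 3: 4; order 4: 1; order 6: 4; order 9: 1; order 12: 4; order 18: 1; order 36: 1.
Total: 1 + 1 + 4 + 1 + 4 + 1 + 4 + 1 + 1 = 18.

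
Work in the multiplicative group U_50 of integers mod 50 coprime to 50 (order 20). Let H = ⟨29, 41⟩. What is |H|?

10

|⟨29⟩| = 10 and |⟨41⟩| = 5, so |H| is a multiple of lcm(10, 5) = 10 and divides |G| = 20.
Closing under the operation: H = {1, 9, 11, 19, 21, 29, 31, 39, 41, 49}, so |H| = 10.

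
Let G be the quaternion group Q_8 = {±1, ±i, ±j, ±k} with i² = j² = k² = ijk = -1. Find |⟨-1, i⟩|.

4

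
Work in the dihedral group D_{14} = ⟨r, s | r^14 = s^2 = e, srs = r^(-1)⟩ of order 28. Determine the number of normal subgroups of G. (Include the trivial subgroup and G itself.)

7

G has 28 subgroups. Checking conjugation-invariance by order — order 1: 1/1 normal; order 2: 1/15 normal; order 4: 0/7 normal; order 7: 1/1 normal; order 14: 3/3 normal; order 28: 1/1 normal.
Total normal subgroups: 7.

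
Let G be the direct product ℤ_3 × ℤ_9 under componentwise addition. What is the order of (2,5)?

The order of (2,5) in Z_3 × Z_9 is lcm(ord(2) in Z_3, ord(5) in Z_9).
ord(2) = 3 and ord(5) = 9, so |⟨(2,5)⟩| = lcm(3, 9) = 9.

9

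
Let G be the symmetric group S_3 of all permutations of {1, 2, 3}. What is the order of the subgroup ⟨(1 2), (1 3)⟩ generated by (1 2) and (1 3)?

6

|⟨(1 2)⟩| = 2 and |⟨(1 3)⟩| = 2, so |H| is a multiple of lcm(2, 2) = 2 and divides |G| = 6.
Closing {(1 2), (1 3)} under the group operation gives all of G, so |H| = 6.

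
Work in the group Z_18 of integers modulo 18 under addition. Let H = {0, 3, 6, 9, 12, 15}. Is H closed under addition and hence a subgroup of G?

Yes

|H| = 6 divides |G| = 18, consistent with Lagrange.
H contains the identity, every element's inverse is in H, and H is closed under +: it is a subgroup.
In fact H = ⟨3⟩.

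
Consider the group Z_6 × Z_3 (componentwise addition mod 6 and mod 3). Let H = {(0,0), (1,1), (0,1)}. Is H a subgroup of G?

(0,1) ∈ H but its inverse (0,2) ∉ H, so H is not a subgroup.

No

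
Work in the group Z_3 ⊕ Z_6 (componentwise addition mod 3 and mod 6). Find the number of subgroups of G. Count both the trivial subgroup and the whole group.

|G| = 18, so by Lagrange every subgroup order divides 18. Divisors: 1, 2, 3, 6, 9, 18.
Subgroups by order — order 1: 1; order 2: 1; order 3: 4; order 6: 4; order 9: 1; order 18: 1.
Total: 1 + 1 + 4 + 4 + 1 + 1 = 12.

12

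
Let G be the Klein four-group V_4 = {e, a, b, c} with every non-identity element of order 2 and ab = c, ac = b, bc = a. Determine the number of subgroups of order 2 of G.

3

|G| = 4 and 2 | 4, so subgroups of order 2 are possible by Lagrange.
The subgroups of order 2 are: {e, a}; {e, b}; {e, c}.
So G has 3 subgroups of order 2.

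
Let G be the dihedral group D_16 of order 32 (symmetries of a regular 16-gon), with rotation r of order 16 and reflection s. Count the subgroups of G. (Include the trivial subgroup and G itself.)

36

|G| = 32, so by Lagrange every subgroup order divides 32. Divisors: 1, 2, 4, 8, 16, 32.
Subgroups by order — order 1: 1; order 2: 17; order 4: 9; order 8: 5; order 16: 3; order 32: 1.
Total: 1 + 17 + 9 + 5 + 3 + 1 = 36.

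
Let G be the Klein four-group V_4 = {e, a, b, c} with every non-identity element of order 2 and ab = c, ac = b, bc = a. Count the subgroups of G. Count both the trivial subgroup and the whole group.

5

|G| = 4, so by Lagrange every subgroup order divides 4. Divisors: 1, 2, 4.
Subgroups by order — order 1: 1; order 2: 3; order 4: 1.
Total: 1 + 3 + 1 = 5.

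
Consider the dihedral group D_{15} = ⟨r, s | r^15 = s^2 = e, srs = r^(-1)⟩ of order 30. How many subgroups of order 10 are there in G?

3

|G| = 30 and 10 | 30, so subgroups of order 10 are possible by Lagrange.
The subgroups of order 10 are: {e, r^3, r^6, r^9, r^12, rs, r^4s, r^7s, r^10s, r^13s}; {e, r^3, r^6, r^9, r^12, r^2s, r^5s, r^8s, r^11s, r^14s}; {e, r^3, r^6, r^9, r^12, s, r^3s, r^6s, r^9s, r^12s}.
So G has 3 subgroups of order 10.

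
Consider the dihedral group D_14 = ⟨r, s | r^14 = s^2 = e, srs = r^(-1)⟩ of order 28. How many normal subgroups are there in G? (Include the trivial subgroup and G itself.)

7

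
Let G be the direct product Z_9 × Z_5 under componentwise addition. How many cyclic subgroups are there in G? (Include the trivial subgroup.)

6

Group the elements of G by the cyclic subgroup they generate; each cyclic subgroup of order d accounts for φ(d) elements.
Cyclic subgroups by order — order 1: 1; order 3: 1; order 5: 1; order 9: 1; order 15: 1; order 45: 1.
Total: 6.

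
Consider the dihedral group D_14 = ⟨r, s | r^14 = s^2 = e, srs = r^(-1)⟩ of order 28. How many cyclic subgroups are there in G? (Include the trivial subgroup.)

Group the elements of G by the cyclic subgroup they generate; each cyclic subgroup of order d accounts for φ(d) elements.
Cyclic subgroups by order — order 1: 1; order 2: 15; order 7: 1; order 14: 1.
Total: 18.

18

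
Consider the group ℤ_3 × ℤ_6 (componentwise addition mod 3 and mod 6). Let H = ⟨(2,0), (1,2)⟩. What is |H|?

9

|⟨(2,0)⟩| = 3 and |⟨(1,2)⟩| = 3, so |H| is a multiple of lcm(3, 3) = 3 and divides |G| = 18.
Closing under the operation: H = {(0,0), (0,2), (0,4), (1,0), (1,2), (1,4), (2,0), (2,2), (2,4)}, so |H| = 9.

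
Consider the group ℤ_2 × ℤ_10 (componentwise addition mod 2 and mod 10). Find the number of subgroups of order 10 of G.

3

|G| = 20 and 10 | 20, so subgroups of order 10 are possible by Lagrange.
The subgroups of order 10 are: {(0,0), (0,1), (0,2), (0,3), (0,4), (0,5), (0,6), (0,7), (0,8), (0,9)}; {(0,0), (0,2), (0,4), (0,6), (0,8), (1,0), (1,2), (1,4), (1,6), (1,8)}; {(0,0), (0,2), (0,4), (0,6), (0,8), (1,1), (1,3), (1,5), (1,7), (1,9)}.
So G has 3 subgroups of order 10.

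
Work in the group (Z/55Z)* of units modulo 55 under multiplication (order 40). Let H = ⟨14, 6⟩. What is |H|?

|⟨14⟩| = 10 and |⟨6⟩| = 10, so |H| is a multiple of lcm(10, 10) = 10 and divides |G| = 40.
Closing under the operation: H = {1, 4, 6, 9, 14, 16, 19, 21, 24, 26, 29, 31, 34, 36, 39, 41, 46, 49, 51, 54}, so |H| = 20.

20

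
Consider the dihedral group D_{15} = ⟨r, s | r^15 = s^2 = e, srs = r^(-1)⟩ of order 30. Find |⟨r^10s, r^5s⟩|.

6

|⟨r^10s⟩| = 2 and |⟨r^5s⟩| = 2, so |H| is a multiple of lcm(2, 2) = 2 and divides |G| = 30.
Closing under the operation: H = {e, r^5, r^10, s, r^5s, r^10s}, so |H| = 6.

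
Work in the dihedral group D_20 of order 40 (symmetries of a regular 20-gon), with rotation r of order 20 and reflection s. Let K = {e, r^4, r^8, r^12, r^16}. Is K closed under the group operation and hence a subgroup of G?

|K| = 5 divides |G| = 40, consistent with Lagrange.
K contains the identity, every element's inverse is in K, and K is closed under ·: it is a subgroup.
In fact K = ⟨r^4⟩.

Yes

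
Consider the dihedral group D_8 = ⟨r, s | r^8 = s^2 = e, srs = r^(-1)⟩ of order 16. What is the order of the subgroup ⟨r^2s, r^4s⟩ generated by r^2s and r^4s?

8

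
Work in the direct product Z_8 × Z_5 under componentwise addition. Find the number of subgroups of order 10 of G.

|G| = 40 and 10 | 40, so subgroups of order 10 are possible by Lagrange.
The subgroups of order 10 are: {(0,0), (0,1), (0,2), (0,3), (0,4), (4,0), (4,1), (4,2), (4,3), (4,4)}.
So G has 1 subgroup of order 10.

1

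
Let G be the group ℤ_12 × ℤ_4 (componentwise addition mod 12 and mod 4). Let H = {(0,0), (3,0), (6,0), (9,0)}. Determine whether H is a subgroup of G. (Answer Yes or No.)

Yes

|H| = 4 divides |G| = 48, consistent with Lagrange.
H contains the identity, every element's inverse is in H, and H is closed under +: it is a subgroup.
In fact H = ⟨(9,0)⟩.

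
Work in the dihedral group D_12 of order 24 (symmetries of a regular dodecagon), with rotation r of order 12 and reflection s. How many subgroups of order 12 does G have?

3

|G| = 24 and 12 | 24, so subgroups of order 12 are possible by Lagrange.
The subgroups of order 12 are: {e, r, r^2, r^3, r^4, r^5, r^6, r^7, r^8, r^9, r^10, r^11}; {e, r^2, r^4, r^6, r^8, r^10, s, r^2s, r^4s, r^6s, r^8s, r^10s}; {e, r^2, r^4, r^6, r^8, r^10, rs, r^3s, r^5s, r^7s, r^9s, r^11s}.
So G has 3 subgroups of order 12.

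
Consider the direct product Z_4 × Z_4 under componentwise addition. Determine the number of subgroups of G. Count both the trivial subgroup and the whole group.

15

|G| = 16, so by Lagrange every subgroup order divides 16. Divisors: 1, 2, 4, 8, 16.
Subgroups by order — order 1: 1; order 2: 3; order 4: 7; order 8: 3; order 16: 1.
Total: 1 + 3 + 7 + 3 + 1 = 15.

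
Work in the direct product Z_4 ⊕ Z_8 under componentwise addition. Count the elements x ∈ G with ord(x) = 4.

12

An element (a,b) has order lcm(ord(a), ord(b)); count pairs with lcm equal to 4.
Enumerating gives 12 such elements.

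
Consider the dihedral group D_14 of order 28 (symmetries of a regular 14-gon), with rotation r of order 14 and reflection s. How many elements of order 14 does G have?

The elements of order 14 are: r, r^3, r^5, r^9, r^11, r^13.
That's 6.

6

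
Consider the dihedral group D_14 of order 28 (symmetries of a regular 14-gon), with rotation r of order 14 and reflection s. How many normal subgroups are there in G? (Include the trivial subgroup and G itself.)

7

G has 28 subgroups. Checking conjugation-invariance by order — order 1: 1/1 normal; order 2: 1/15 normal; order 4: 0/7 normal; order 7: 1/1 normal; order 14: 3/3 normal; order 28: 1/1 normal.
Total normal subgroups: 7.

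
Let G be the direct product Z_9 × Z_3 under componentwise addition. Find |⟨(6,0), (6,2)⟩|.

9

|⟨(6,0)⟩| = 3 and |⟨(6,2)⟩| = 3, so |H| is a multiple of lcm(3, 3) = 3 and divides |G| = 27.
Closing under the operation: H = {(0,0), (0,1), (0,2), (3,0), (3,1), (3,2), (6,0), (6,1), (6,2)}, so |H| = 9.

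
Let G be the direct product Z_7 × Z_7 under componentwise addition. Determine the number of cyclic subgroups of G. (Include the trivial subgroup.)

A cyclic subgroup of order d is generated by each of its φ(d) elements of order d, so the cyclic subgroups of order d number (#elements of order d)/φ(d).
Cyclic subgroups by order — order 1: 1; order 7: 8.
Total: 9.

9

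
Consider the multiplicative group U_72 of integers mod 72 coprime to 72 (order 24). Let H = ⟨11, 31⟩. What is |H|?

|⟨11⟩| = 6 and |⟨31⟩| = 6, so |H| is a multiple of lcm(6, 6) = 6 and divides |G| = 24.
Closing under the operation: H = {1, 5, 7, 11, 25, 29, 31, 35, 49, 53, 55, 59}, so |H| = 12.

12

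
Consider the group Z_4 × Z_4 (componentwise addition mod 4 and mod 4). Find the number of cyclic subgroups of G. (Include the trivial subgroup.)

10

Group the elements of G by the cyclic subgroup they generate; each cyclic subgroup of order d accounts for φ(d) elements.
Cyclic subgroups by order — order 1: 1; order 2: 3; order 4: 6.
Total: 10.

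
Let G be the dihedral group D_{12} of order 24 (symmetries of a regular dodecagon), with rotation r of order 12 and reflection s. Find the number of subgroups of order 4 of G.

|G| = 24 and 4 | 24, so subgroups of order 4 are possible by Lagrange.
The subgroups of order 4 are: {e, r^6, r^4s, r^10s}; {e, r^6, r^5s, r^11s}; {e, r^6, r^2s, r^8s}; {e, r^3, r^6, r^9}; … (7 in all).
So G has 7 subgroups of order 4.

7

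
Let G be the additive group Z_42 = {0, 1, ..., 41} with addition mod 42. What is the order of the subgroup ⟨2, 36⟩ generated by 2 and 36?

21

|⟨2⟩| = 21 and |⟨36⟩| = 7, so |H| is a multiple of lcm(21, 7) = 21 and divides |G| = 42.
Closing under the operation: H = {0, 2, 4, 6, 8, 10, 12, 14, 16, 18, 20, 22, 24, 26, 28, 30, 32, 34, 36, 38, 40}, so |H| = 21.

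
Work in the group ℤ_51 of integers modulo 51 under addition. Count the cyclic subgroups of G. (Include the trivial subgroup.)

4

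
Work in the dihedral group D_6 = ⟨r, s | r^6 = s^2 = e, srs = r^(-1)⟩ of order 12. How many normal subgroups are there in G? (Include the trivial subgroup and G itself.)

G has 16 subgroups. Checking conjugation-invariance by order — order 1: 1/1 normal; order 2: 1/7 normal; order 3: 1/1 normal; order 4: 0/3 normal; order 6: 3/3 normal; order 12: 1/1 normal.
Total normal subgroups: 7.

7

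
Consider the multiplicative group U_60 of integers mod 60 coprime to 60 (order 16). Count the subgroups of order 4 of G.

11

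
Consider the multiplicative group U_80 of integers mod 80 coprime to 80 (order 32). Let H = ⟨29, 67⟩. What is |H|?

|⟨29⟩| = 4 and |⟨67⟩| = 4, so |H| is a multiple of lcm(4, 4) = 4 and divides |G| = 32.
Closing under the operation: H = {1, 3, 7, 9, 21, 23, 27, 29, 41, 43, 47, 49, 61, 63, 67, 69}, so |H| = 16.

16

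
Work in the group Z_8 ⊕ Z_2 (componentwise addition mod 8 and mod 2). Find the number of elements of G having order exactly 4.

An element (a,b) has order lcm(ord(a), ord(b)); count pairs with lcm equal to 4.
Enumerating gives 4 such elements.

4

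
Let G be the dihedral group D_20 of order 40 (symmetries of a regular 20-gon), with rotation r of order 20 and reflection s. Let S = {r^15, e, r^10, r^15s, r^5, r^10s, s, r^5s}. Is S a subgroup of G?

|S| = 8 divides |G| = 40, consistent with Lagrange.
S contains the identity, every element's inverse is in S, and S is closed under ·: it is a subgroup.

Yes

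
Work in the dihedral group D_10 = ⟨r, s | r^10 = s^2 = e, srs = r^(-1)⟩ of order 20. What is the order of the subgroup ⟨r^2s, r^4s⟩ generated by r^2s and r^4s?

10

|⟨r^2s⟩| = 2 and |⟨r^4s⟩| = 2, so |H| is a multiple of lcm(2, 2) = 2 and divides |G| = 20.
Closing under the operation: H = {e, r^2, r^4, r^6, r^8, s, r^2s, r^4s, r^6s, r^8s}, so |H| = 10.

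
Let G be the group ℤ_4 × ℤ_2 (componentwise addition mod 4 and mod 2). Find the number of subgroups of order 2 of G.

|G| = 8 and 2 | 8, so subgroups of order 2 are possible by Lagrange.
The subgroups of order 2 are: {(0,0), (0,1)}; {(0,0), (2,0)}; {(0,0), (2,1)}.
So G has 3 subgroups of order 2.

3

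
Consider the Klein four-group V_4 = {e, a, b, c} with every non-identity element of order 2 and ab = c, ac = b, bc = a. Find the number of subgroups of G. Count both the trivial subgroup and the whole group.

|G| = 4, so by Lagrange every subgroup order divides 4. Divisors: 1, 2, 4.
Subgroups by order — order 1: 1; order 2: 3; order 4: 1.
Total: 1 + 3 + 1 = 5.

5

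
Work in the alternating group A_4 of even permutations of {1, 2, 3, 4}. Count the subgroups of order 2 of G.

3

|G| = 12 and 2 | 12, so subgroups of order 2 are possible by Lagrange.
The subgroups of order 2 are: {e, (1 2)(3 4)}; {e, (1 3)(2 4)}; {e, (1 4)(2 3)}.
So G has 3 subgroups of order 2.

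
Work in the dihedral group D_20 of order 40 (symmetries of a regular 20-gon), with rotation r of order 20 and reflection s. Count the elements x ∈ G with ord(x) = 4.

2

The elements of order 4 are: r^5, r^15.
That's 2.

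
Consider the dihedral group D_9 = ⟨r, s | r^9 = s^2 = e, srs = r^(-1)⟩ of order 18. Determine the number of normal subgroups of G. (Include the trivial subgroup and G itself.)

G has 16 subgroups. Checking conjugation-invariance by order — order 1: 1/1 normal; order 2: 0/9 normal; order 3: 1/1 normal; order 6: 0/3 normal; order 9: 1/1 normal; order 18: 1/1 normal.
Total normal subgroups: 4.

4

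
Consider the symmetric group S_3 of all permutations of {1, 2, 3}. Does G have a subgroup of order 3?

Yes

3 | 6. A subgroup of order 3 is {e, (1 2 3), (1 3 2)}.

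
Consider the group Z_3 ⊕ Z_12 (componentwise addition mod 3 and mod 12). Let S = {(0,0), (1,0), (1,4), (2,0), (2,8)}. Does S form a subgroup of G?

|S| = 5 does not divide |G| = 36, so by Lagrange S is not a subgroup.

No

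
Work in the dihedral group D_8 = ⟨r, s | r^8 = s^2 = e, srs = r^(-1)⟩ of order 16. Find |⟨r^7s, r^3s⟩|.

|⟨r^7s⟩| = 2 and |⟨r^3s⟩| = 2, so |H| is a multiple of lcm(2, 2) = 2 and divides |G| = 16.
Closing under the operation: H = {e, r^4, r^3s, r^7s}, so |H| = 4.

4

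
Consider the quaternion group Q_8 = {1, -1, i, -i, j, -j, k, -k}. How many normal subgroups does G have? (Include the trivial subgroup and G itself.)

6

G has 6 subgroups. Checking conjugation-invariance by order — order 1: 1/1 normal; order 2: 1/1 normal; order 4: 3/3 normal; order 8: 1/1 normal.
Total normal subgroups: 6.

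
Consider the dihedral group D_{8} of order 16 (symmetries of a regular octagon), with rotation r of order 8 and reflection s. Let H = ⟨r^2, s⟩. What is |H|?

8

|⟨r^2⟩| = 4 and |⟨s⟩| = 2, so |H| is a multiple of lcm(4, 2) = 4 and divides |G| = 16.
Closing under the operation: H = {e, r^2, r^4, r^6, s, r^2s, r^4s, r^6s}, so |H| = 8.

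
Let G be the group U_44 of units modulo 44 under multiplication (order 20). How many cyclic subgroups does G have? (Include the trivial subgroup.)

8

A cyclic subgroup of order d is generated by each of its φ(d) elements of order d, so the cyclic subgroups of order d number (#elements of order d)/φ(d).
Cyclic subgroups by order — order 1: 1; order 2: 3; order 5: 1; order 10: 3.
Total: 8.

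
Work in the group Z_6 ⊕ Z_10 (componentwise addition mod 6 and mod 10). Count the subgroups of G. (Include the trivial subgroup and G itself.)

20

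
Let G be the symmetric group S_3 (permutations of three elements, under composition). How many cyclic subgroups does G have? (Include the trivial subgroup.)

Each element a generates a cyclic subgroup ⟨a⟩; distinct elements may generate the same one (a cyclic group of order d has φ(d) generators).
Cyclic subgroups by order — order 1: 1; order 2: 3; order 3: 1.
Total: 5.

5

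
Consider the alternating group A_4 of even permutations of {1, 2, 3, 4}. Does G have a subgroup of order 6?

No

6 | 12, so Lagrange does not rule it out; but checking all subgroups of G, none has order 6.
(A_4 is the standard example that the converse of Lagrange fails.)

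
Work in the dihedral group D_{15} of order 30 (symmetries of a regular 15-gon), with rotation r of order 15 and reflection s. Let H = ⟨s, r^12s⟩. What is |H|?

10

|⟨s⟩| = 2 and |⟨r^12s⟩| = 2, so |H| is a multiple of lcm(2, 2) = 2 and divides |G| = 30.
Closing under the operation: H = {e, r^3, r^6, r^9, r^12, s, r^3s, r^6s, r^9s, r^12s}, so |H| = 10.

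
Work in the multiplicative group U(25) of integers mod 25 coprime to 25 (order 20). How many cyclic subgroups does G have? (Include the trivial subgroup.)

6

A cyclic subgroup of order d is generated by each of its φ(d) elements of order d, so the cyclic subgroups of order d number (#elements of order d)/φ(d).
Cyclic subgroups by order — order 1: 1; order 2: 1; order 4: 1; order 5: 1; order 10: 1; order 20: 1.
Total: 6.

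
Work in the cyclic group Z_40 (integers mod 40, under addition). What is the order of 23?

40

In Z_40, the order of an element a is n/gcd(a, n).
gcd(23, 40) = 1, so |⟨23⟩| = 40/1 = 40.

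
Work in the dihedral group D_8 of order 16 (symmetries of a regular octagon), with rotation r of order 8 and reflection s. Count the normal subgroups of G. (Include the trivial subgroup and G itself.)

7

G has 19 subgroups. Checking conjugation-invariance by order — order 1: 1/1 normal; order 2: 1/9 normal; order 4: 1/5 normal; order 8: 3/3 normal; order 16: 1/1 normal.
Total normal subgroups: 7.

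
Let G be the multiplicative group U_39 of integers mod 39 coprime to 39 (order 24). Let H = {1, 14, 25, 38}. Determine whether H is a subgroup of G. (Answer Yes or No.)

|H| = 4 divides |G| = 24, consistent with Lagrange.
H contains the identity, every element's inverse is in H, and H is closed under ·: it is a subgroup.

Yes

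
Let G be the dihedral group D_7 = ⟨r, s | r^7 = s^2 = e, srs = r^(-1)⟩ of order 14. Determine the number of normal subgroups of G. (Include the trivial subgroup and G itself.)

3

G has 10 subgroups. Checking conjugation-invariance by order — order 1: 1/1 normal; order 2: 0/7 normal; order 7: 1/1 normal; order 14: 1/1 normal.
Total normal subgroups: 3.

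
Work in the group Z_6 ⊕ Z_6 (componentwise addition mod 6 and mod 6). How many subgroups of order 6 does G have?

12

|G| = 36 and 6 | 36, so subgroups of order 6 are possible by Lagrange.
The subgroups of order 6 are: {(0,0), (0,1), (0,2), (0,3), (0,4), (0,5)}; {(0,0), (0,2), (0,4), (3,0), (3,2), (3,4)}; {(0,0), (0,2), (0,4), (3,1), (3,3), (3,5)}; {(0,0), (0,3), (2,0), (2,3), (4,0), (4,3)}; … (12 in all).
So G has 12 subgroups of order 6.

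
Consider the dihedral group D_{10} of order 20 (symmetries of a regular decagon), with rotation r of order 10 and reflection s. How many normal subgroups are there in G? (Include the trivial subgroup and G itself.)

7

G has 22 subgroups. Checking conjugation-invariance by order — order 1: 1/1 normal; order 2: 1/11 normal; order 4: 0/5 normal; order 5: 1/1 normal; order 10: 3/3 normal; order 20: 1/1 normal.
Total normal subgroups: 7.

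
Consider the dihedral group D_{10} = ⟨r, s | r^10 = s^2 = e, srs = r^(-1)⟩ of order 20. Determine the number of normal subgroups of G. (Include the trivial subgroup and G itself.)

7

G has 22 subgroups. Checking conjugation-invariance by order — order 1: 1/1 normal; order 2: 1/11 normal; order 4: 0/5 normal; order 5: 1/1 normal; order 10: 3/3 normal; order 20: 1/1 normal.
Total normal subgroups: 7.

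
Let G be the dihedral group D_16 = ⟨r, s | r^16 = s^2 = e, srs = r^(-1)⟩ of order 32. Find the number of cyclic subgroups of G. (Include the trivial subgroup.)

21

A cyclic subgroup of order d is generated by each of its φ(d) elements of order d, so the cyclic subgroups of order d number (#elements of order d)/φ(d).
Cyclic subgroups by order — order 1: 1; order 2: 17; order 4: 1; order 8: 1; order 16: 1.
Total: 21.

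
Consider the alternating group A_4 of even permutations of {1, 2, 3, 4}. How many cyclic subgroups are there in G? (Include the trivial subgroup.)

A cyclic subgroup of order d is generated by each of its φ(d) elements of order d, so the cyclic subgroups of order d number (#elements of order d)/φ(d).
Cyclic subgroups by order — order 1: 1; order 2: 3; order 3: 4.
Total: 8.

8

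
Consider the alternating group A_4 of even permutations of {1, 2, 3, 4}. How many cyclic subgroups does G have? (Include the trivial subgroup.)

8

Each element a generates a cyclic subgroup ⟨a⟩; distinct elements may generate the same one (a cyclic group of order d has φ(d) generators).
Cyclic subgroups by order — order 1: 1; order 2: 3; order 3: 4.
Total: 8.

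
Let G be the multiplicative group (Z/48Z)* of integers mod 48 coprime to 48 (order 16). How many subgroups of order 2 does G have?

|G| = 16 and 2 | 16, so subgroups of order 2 are possible by Lagrange.
The subgroups of order 2 are: {1, 17}; {1, 23}; {1, 25}; {1, 31}; … (7 in all).
So G has 7 subgroups of order 2.

7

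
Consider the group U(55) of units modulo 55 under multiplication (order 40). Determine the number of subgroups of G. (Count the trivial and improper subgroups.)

|G| = 40, so by Lagrange every subgroup order divides 40. Divisors: 1, 2, 4, 5, 8, 10, 20, 40.
Subgroups by order — order 1: 1; order 2: 3; order 4: 3; order 5: 1; order 8: 1; order 10: 3; order 20: 3; order 40: 1.
Total: 1 + 3 + 3 + 1 + 1 + 3 + 3 + 1 = 16.

16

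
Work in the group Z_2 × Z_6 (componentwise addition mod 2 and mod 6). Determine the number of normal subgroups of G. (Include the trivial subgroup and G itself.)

G is abelian, so every subgroup is normal.
G has 10 subgroups in total, hence 10 normal subgroups.

10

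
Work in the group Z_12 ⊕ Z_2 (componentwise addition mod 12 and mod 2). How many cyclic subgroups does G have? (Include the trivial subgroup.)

Each element a generates a cyclic subgroup ⟨a⟩; distinct elements may generate the same one (a cyclic group of order d has φ(d) generators).
Cyclic subgroups by order — order 1: 1; order 2: 3; order 3: 1; order 4: 2; order 6: 3; order 12: 2.
Total: 12.

12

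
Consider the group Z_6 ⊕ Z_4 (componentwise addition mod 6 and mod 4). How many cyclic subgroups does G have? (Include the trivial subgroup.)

12

Each element a generates a cyclic subgroup ⟨a⟩; distinct elements may generate the same one (a cyclic group of order d has φ(d) generators).
Cyclic subgroups by order — order 1: 1; order 2: 3; order 3: 1; order 4: 2; order 6: 3; order 12: 2.
Total: 12.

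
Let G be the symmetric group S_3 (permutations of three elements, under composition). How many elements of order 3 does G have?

The elements of order 3 are: (1 2 3), (1 3 2).
That's 2.

2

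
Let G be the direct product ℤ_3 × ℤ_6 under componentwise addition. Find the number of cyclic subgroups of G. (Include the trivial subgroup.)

10

Each element a generates a cyclic subgroup ⟨a⟩; distinct elements may generate the same one (a cyclic group of order d has φ(d) generators).
Cyclic subgroups by order — order 1: 1; order 2: 1; order 3: 4; order 6: 4.
Total: 10.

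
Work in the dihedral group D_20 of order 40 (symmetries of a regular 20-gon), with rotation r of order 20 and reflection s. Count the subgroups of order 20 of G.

|G| = 40 and 20 | 40, so subgroups of order 20 are possible by Lagrange.
The subgroups of order 20 are: {e, r, r^2, r^3, r^4, r^5, r^6, r^7, r^8, r^9, r^10, r^11, r^12, r^13, r^14, r^15, r^16, r^17, r^18, r^19}; {e, r^2, r^4, r^6, r^8, r^10, r^12, r^14, r^16, r^18, s, r^2s, r^4s, r^6s, r^8s, r^10s, r^12s, r^14s, r^16s, r^18s}; {e, r^2, r^4, r^6, r^8, r^10, r^12, r^14, r^16, r^18, rs, r^3s, r^5s, r^7s, r^9s, r^11s, r^13s, r^15s, r^17s, r^19s}.
So G has 3 subgroups of order 20.

3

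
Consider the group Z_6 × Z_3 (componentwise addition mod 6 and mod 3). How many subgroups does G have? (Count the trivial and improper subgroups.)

|G| = 18, so by Lagrange every subgroup order divides 18. Divisors: 1, 2, 3, 6, 9, 18.
Subgroups by order — order 1: 1; order 2: 1; order 3: 4; order 6: 4; order 9: 1; order 18: 1.
Total: 1 + 1 + 4 + 4 + 1 + 1 = 12.

12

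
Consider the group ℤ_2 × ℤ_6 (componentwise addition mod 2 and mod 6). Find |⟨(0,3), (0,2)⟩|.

6

|⟨(0,3)⟩| = 2 and |⟨(0,2)⟩| = 3, so |H| is a multiple of lcm(2, 3) = 6 and divides |G| = 12.
Closing under the operation: H = {(0,0), (0,1), (0,2), (0,3), (0,4), (0,5)}, so |H| = 6.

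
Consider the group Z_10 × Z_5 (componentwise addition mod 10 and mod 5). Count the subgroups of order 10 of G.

|G| = 50 and 10 | 50, so subgroups of order 10 are possible by Lagrange.
The subgroups of order 10 are: {(0,0), (0,1), (0,2), (0,3), (0,4), (5,0), (5,1), (5,2), (5,3), (5,4)}; {(0,0), (1,0), (2,0), (3,0), (4,0), (5,0), (6,0), (7,0), (8,0), (9,0)}; {(0,0), (1,1), (2,2), (3,3), (4,4), (5,0), (6,1), (7,2), (8,3), (9,4)}; {(0,0), (1,2), (2,4), (3,1), (4,3), (5,0), (6,2), (7,4), (8,1), (9,3)}; … (6 in all).
So G has 6 subgroups of order 10.

6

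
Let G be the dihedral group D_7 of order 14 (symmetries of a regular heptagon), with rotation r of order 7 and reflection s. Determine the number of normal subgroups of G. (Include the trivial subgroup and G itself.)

3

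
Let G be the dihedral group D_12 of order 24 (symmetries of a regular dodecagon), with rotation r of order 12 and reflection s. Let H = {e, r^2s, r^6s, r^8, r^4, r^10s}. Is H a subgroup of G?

|H| = 6 divides |G| = 24, consistent with Lagrange.
H contains the identity, every element's inverse is in H, and H is closed under ·: it is a subgroup.

Yes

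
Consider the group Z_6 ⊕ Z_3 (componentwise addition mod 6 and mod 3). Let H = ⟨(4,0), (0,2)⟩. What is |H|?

9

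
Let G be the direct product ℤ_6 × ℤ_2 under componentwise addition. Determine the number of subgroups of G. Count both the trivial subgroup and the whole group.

10

|G| = 12, so by Lagrange every subgroup order divides 12. Divisors: 1, 2, 3, 4, 6, 12.
Subgroups by order — order 1: 1; order 2: 3; order 3: 1; order 4: 1; order 6: 3; order 12: 1.
Total: 1 + 3 + 1 + 1 + 3 + 1 = 10.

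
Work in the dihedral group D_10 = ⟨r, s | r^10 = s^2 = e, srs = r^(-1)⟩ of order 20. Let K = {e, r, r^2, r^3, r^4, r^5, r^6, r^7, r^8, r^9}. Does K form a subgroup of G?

|K| = 10 divides |G| = 20, consistent with Lagrange.
K contains the identity, every element's inverse is in K, and K is closed under ·: it is a subgroup.
In fact K = ⟨r^9⟩.

Yes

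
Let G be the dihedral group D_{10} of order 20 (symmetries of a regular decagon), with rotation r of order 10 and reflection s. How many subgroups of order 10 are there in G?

3

|G| = 20 and 10 | 20, so subgroups of order 10 are possible by Lagrange.
The subgroups of order 10 are: {e, r, r^2, r^3, r^4, r^5, r^6, r^7, r^8, r^9}; {e, r^2, r^4, r^6, r^8, s, r^2s, r^4s, r^6s, r^8s}; {e, r^2, r^4, r^6, r^8, rs, r^3s, r^5s, r^7s, r^9s}.
So G has 3 subgroups of order 10.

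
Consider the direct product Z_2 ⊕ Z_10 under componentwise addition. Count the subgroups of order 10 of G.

3

|G| = 20 and 10 | 20, so subgroups of order 10 are possible by Lagrange.
The subgroups of order 10 are: {(0,0), (0,1), (0,2), (0,3), (0,4), (0,5), (0,6), (0,7), (0,8), (0,9)}; {(0,0), (0,2), (0,4), (0,6), (0,8), (1,0), (1,2), (1,4), (1,6), (1,8)}; {(0,0), (0,2), (0,4), (0,6), (0,8), (1,1), (1,3), (1,5), (1,7), (1,9)}.
So G has 3 subgroups of order 10.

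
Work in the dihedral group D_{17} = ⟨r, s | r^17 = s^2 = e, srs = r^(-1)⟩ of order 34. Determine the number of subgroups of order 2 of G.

17

|G| = 34 and 2 | 34, so subgroups of order 2 are possible by Lagrange.
The subgroups of order 2 are: {e, r^10s}; {e, r^11s}; {e, r^12s}; {e, r^13s}; … (17 in all).
So G has 17 subgroups of order 2.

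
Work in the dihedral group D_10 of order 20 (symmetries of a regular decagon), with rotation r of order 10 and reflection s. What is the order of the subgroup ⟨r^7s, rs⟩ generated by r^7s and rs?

10

|⟨r^7s⟩| = 2 and |⟨rs⟩| = 2, so |H| is a multiple of lcm(2, 2) = 2 and divides |G| = 20.
Closing under the operation: H = {e, r^2, r^4, r^6, r^8, rs, r^3s, r^5s, r^7s, r^9s}, so |H| = 10.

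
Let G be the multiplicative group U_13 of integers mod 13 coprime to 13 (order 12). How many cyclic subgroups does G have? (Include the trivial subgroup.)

6

Each element a generates a cyclic subgroup ⟨a⟩; distinct elements may generate the same one (a cyclic group of order d has φ(d) generators).
Cyclic subgroups by order — order 1: 1; order 2: 1; order 3: 1; order 4: 1; order 6: 1; order 12: 1.
Total: 6.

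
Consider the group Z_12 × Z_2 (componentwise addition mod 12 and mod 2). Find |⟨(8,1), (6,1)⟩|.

|⟨(8,1)⟩| = 6 and |⟨(6,1)⟩| = 2, so |H| is a multiple of lcm(6, 2) = 6 and divides |G| = 24.
Closing under the operation: H = {(0,0), (0,1), (2,0), (2,1), (4,0), (4,1), (6,0), (6,1), (8,0), (8,1), (10,0), (10,1)}, so |H| = 12.

12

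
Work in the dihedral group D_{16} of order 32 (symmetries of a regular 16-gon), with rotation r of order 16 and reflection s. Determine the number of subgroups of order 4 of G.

|G| = 32 and 4 | 32, so subgroups of order 4 are possible by Lagrange.
The subgroups of order 4 are: {e, r^8, r^2s, r^10s}; {e, r^8, r^3s, r^11s}; {e, r^4, r^8, r^12}; {e, r^8, r^4s, r^12s}; … (9 in all).
So G has 9 subgroups of order 4.

9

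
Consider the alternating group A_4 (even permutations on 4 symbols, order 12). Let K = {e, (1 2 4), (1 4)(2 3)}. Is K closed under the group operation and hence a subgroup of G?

No

(1 2 4) ∈ K but its inverse (1 4 2) ∉ K, so K is not a subgroup.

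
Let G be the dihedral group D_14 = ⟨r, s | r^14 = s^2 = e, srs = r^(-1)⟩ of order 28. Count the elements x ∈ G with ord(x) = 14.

The elements of order 14 are: r, r^3, r^5, r^9, r^11, r^13.
That's 6.

6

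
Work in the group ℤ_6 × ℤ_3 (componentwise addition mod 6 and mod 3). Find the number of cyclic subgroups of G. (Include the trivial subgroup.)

A cyclic subgroup of order d is generated by each of its φ(d) elements of order d, so the cyclic subgroups of order d number (#elements of order d)/φ(d).
Cyclic subgroups by order — order 1: 1; order 2: 1; order 3: 4; order 6: 4.
Total: 10.

10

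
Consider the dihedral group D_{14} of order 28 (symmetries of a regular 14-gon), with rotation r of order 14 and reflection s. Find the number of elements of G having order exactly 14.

6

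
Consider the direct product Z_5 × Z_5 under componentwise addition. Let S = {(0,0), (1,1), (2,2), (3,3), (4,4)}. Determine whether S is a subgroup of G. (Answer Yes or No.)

Yes

|S| = 5 divides |G| = 25, consistent with Lagrange.
S contains the identity, every element's inverse is in S, and S is closed under +: it is a subgroup.
In fact S = ⟨(4,4)⟩.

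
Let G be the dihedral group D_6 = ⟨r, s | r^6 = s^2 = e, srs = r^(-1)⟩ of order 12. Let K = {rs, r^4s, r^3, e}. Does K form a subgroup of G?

Yes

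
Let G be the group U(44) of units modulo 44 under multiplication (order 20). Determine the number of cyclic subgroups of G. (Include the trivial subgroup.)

8

Group the elements of G by the cyclic subgroup they generate; each cyclic subgroup of order d accounts for φ(d) elements.
Cyclic subgroups by order — order 1: 1; order 2: 3; order 5: 1; order 10: 3.
Total: 8.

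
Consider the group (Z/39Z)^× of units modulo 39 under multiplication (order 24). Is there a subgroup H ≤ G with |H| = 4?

Yes

4 | 24. A subgroup of order 4 is {1, 14, 25, 38}.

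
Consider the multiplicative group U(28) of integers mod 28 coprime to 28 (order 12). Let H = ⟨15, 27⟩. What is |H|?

4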